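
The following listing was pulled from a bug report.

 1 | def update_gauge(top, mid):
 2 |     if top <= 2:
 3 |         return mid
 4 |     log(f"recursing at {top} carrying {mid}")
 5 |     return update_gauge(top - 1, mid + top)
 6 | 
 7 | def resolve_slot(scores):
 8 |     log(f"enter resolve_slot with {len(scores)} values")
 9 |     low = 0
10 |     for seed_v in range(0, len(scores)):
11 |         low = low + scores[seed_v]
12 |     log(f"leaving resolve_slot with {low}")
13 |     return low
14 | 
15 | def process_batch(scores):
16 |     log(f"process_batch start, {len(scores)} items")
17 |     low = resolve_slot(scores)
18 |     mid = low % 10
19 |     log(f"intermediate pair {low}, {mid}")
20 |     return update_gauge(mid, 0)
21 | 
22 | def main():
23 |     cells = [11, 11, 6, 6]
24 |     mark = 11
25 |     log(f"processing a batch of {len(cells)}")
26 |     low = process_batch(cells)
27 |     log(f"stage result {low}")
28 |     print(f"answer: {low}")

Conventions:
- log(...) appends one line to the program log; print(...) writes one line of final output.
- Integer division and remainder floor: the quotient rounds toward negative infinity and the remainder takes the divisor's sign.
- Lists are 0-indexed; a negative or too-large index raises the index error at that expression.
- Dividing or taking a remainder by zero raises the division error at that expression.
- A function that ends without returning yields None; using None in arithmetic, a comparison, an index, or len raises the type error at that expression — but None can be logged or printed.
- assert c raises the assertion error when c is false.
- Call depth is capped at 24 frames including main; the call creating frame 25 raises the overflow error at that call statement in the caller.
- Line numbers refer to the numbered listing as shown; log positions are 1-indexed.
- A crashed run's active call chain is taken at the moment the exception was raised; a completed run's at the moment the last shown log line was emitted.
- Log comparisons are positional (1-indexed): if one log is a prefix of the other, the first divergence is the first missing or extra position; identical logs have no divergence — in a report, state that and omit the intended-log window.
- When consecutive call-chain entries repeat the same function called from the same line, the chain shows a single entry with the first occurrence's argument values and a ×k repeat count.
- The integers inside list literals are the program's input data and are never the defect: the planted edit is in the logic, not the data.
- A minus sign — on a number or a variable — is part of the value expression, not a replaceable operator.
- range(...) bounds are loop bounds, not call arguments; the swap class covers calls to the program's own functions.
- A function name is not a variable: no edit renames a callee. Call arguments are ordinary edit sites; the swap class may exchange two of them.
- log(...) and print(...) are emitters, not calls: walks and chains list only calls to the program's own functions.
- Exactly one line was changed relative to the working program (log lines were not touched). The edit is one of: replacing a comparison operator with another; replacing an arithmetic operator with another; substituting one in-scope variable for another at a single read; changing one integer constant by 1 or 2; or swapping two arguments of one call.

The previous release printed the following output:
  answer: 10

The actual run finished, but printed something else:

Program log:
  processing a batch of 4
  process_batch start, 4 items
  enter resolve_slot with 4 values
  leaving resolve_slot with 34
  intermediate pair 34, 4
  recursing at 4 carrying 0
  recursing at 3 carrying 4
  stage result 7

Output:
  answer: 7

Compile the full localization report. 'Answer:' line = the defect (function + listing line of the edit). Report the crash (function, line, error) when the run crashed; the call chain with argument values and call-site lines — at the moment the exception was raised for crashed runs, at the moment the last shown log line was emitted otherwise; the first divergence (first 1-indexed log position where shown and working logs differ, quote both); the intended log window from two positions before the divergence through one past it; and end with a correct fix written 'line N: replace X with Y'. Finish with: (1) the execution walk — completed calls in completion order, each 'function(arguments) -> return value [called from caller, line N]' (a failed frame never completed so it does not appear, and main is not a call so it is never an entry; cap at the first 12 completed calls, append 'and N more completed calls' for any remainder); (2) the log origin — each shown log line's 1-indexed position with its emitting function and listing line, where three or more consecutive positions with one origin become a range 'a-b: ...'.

Answer: the defect is in update_gauge at line 2.
The tell: Everything matches until log position 8, which reads 'stage result 7' in place of 'recursing at 2 carrying 7'.
Call chain: main.
First divergence: position 8; shown 'stage result 7' vs intended 'recursing at 2 carrying 7'.
Intended log window:
  6: recursing at 4 carrying 0
  7: recursing at 3 carrying 4
  8: recursing at 2 carrying 7
  9: recursing at 1 carrying 9
Execution walk:
  resolve_slot([11, 11, 6, 6]) -> 34  [called from process_batch, line 17]
  update_gauge(2, 7) -> 7  [called from update_gauge, line 5]
  update_gauge(3, 4) -> 7  [called from update_gauge, line 5]
  update_gauge(4, 0) -> 7  [called from process_batch, line 20]
  process_batch([11, 11, 6, 6]) -> 7  [called from main, line 26]
Log origins:
  1 — main, line 25
  2 — process_batch, line 16
  3 — resolve_slot, line 8
  4 — resolve_slot, line 12
  5 — process_batch, line 19
  6 — update_gauge, line 4
  7 — update_gauge, line 4
  8 — main, line 27
A correct fix: line 2: replace `2` with `0`.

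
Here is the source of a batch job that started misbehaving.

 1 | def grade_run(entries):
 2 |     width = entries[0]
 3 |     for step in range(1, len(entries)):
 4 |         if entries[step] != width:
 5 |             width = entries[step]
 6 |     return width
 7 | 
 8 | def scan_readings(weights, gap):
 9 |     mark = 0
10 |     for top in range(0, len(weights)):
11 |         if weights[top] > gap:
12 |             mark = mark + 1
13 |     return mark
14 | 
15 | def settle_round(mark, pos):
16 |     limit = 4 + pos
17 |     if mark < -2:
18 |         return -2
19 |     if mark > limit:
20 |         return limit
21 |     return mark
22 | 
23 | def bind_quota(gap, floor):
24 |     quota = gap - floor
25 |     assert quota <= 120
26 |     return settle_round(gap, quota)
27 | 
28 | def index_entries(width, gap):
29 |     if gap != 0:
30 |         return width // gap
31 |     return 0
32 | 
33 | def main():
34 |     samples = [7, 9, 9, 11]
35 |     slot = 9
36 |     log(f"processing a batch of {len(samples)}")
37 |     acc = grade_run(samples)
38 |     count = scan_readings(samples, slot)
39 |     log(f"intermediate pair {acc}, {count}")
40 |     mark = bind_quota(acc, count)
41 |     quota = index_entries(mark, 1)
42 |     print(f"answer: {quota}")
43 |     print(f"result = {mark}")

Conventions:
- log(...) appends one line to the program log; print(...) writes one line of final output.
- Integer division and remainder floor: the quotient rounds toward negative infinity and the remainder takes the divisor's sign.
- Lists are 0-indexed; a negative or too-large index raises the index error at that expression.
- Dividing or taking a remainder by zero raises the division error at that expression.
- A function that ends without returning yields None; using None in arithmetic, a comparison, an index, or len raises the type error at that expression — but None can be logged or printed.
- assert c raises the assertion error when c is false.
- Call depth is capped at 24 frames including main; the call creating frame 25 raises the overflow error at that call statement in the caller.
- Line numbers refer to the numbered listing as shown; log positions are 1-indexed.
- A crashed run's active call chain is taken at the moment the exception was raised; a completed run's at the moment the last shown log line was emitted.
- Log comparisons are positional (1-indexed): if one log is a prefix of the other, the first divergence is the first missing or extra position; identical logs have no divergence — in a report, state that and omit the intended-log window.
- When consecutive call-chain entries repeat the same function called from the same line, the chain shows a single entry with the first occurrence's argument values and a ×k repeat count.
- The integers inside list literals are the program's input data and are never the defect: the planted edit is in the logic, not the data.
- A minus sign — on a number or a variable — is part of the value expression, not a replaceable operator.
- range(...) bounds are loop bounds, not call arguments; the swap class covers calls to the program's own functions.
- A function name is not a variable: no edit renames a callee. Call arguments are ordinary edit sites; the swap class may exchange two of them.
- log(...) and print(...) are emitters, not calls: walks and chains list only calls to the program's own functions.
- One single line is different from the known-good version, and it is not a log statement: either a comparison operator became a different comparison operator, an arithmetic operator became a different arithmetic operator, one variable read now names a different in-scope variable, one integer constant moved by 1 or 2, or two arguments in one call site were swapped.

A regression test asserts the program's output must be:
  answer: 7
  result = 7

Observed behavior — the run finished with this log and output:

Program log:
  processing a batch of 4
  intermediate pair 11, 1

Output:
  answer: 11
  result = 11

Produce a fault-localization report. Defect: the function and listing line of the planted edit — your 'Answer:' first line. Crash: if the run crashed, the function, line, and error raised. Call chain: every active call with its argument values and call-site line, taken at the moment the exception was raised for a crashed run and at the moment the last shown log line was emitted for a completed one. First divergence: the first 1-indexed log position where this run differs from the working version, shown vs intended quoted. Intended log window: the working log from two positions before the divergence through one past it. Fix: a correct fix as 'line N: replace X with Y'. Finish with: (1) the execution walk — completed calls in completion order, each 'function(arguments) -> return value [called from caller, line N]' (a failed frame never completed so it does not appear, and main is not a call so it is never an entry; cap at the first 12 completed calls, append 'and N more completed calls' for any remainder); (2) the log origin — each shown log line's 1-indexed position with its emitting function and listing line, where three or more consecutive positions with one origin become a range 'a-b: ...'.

Answer: the defect is in grade_run at line 4.
Key observation: The earliest visible damage is log position 2 — 'intermediate pair 11, 1' rather than the intended 'intermediate pair 7, 1'.
Call chain: main.
First divergence: position 2; shown 'intermediate pair 11, 1' vs intended 'intermediate pair 7, 1'.
Intended log window:
  1: processing a batch of 4
  2: intermediate pair 7, 1
Execution walk:
  grade_run([7, 9, 9, 11]) -> 11  [called from main, line 37]
  scan_readings([7, 9, 9, 11], 9) -> 1  [called from main, line 38]
  settle_round(11, 10) -> 11  [called from bind_quota, line 26]
  bind_quota(11, 1) -> 11  [called from main, line 40]
  index_entries(11, 1) -> 11  [called from main, line 41]
Log line origins:
  1: emitted by main (line 36)
  2: emitted by main (line 39)
A correct fix: line 4: replace `!=` with `<`.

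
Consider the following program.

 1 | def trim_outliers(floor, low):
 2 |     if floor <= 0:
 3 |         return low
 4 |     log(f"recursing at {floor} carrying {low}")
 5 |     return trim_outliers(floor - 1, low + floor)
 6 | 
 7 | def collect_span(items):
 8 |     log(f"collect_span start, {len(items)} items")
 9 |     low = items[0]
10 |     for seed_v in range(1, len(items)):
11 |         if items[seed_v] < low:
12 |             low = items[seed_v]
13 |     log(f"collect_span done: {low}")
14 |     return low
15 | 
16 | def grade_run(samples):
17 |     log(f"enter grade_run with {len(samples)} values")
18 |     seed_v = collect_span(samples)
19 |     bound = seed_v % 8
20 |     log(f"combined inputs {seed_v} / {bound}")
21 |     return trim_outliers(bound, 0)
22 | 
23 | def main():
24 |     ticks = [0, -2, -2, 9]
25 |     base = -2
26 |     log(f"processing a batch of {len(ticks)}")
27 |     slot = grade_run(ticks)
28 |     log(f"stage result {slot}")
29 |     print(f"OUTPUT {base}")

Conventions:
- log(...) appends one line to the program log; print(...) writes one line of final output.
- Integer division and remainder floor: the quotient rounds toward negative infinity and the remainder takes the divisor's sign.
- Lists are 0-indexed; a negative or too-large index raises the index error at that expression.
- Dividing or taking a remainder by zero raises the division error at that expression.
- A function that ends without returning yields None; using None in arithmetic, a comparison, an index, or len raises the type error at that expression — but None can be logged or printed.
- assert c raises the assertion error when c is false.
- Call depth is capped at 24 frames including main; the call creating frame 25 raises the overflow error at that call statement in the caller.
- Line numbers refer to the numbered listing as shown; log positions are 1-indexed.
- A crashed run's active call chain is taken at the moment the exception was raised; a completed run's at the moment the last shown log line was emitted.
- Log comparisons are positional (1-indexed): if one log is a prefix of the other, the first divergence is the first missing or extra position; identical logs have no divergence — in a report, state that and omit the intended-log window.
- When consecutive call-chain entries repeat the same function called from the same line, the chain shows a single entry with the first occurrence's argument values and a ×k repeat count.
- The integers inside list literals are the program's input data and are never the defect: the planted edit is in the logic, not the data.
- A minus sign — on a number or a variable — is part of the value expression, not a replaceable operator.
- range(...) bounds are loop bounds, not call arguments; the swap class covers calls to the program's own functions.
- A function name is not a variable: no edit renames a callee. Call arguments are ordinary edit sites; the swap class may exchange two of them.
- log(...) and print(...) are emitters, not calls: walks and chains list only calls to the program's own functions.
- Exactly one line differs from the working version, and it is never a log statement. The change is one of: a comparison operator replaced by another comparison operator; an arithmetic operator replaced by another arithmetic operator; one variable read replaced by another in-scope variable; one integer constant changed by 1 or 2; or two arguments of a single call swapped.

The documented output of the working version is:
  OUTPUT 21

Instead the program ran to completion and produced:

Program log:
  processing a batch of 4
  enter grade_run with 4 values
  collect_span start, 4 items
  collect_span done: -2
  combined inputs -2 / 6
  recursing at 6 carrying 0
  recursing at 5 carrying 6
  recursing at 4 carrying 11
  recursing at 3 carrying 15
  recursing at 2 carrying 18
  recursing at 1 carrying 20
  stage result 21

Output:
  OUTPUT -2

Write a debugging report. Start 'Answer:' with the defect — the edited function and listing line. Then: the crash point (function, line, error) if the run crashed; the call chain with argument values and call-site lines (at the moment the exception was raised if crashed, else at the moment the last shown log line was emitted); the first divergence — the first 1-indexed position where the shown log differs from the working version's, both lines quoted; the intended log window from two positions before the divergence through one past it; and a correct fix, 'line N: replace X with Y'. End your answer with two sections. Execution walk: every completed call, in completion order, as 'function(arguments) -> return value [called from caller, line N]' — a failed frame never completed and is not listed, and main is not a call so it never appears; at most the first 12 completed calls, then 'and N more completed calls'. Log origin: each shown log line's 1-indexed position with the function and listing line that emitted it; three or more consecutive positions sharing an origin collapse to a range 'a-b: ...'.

Answer: the defect is in main at line 29.
Core observation: The two runs log identically and part ways only at the printed values.
Call chain: main.
First divergence: there is none — every log position agrees.
Execution walk:
  collect_span([0, -2, -2, 9]) -> -2  [called from grade_run, line 18]
  trim_outliers(0, 21) -> 21  [called from trim_outliers, line 5]
  trim_outliers(1, 20) -> 21  [called from trim_outliers, line 5]
  trim_outliers(2, 18) -> 21  [called from trim_outliers, line 5]
  trim_outliers(3, 15) -> 21  [called from trim_outliers, line 5]
  trim_outliers(4, 11) -> 21  [called from trim_outliers, line 5]
  trim_outliers(5, 6) -> 21  [called from trim_outliers, line 5]
  trim_outliers(6, 0) -> 21  [called from grade_run, line 21]
  grade_run([0, -2, -2, 9]) -> 21  [called from main, line 27]
Origin of each log line:
  1 — main, line 26
  2 — grade_run, line 17
  3 — collect_span, line 8
  4 — collect_span, line 13
  5 — grade_run, line 20
  6-11 — trim_outliers, line 4
  12 — main, line 28
A correct fix: line 29: replace `base` with `slot`.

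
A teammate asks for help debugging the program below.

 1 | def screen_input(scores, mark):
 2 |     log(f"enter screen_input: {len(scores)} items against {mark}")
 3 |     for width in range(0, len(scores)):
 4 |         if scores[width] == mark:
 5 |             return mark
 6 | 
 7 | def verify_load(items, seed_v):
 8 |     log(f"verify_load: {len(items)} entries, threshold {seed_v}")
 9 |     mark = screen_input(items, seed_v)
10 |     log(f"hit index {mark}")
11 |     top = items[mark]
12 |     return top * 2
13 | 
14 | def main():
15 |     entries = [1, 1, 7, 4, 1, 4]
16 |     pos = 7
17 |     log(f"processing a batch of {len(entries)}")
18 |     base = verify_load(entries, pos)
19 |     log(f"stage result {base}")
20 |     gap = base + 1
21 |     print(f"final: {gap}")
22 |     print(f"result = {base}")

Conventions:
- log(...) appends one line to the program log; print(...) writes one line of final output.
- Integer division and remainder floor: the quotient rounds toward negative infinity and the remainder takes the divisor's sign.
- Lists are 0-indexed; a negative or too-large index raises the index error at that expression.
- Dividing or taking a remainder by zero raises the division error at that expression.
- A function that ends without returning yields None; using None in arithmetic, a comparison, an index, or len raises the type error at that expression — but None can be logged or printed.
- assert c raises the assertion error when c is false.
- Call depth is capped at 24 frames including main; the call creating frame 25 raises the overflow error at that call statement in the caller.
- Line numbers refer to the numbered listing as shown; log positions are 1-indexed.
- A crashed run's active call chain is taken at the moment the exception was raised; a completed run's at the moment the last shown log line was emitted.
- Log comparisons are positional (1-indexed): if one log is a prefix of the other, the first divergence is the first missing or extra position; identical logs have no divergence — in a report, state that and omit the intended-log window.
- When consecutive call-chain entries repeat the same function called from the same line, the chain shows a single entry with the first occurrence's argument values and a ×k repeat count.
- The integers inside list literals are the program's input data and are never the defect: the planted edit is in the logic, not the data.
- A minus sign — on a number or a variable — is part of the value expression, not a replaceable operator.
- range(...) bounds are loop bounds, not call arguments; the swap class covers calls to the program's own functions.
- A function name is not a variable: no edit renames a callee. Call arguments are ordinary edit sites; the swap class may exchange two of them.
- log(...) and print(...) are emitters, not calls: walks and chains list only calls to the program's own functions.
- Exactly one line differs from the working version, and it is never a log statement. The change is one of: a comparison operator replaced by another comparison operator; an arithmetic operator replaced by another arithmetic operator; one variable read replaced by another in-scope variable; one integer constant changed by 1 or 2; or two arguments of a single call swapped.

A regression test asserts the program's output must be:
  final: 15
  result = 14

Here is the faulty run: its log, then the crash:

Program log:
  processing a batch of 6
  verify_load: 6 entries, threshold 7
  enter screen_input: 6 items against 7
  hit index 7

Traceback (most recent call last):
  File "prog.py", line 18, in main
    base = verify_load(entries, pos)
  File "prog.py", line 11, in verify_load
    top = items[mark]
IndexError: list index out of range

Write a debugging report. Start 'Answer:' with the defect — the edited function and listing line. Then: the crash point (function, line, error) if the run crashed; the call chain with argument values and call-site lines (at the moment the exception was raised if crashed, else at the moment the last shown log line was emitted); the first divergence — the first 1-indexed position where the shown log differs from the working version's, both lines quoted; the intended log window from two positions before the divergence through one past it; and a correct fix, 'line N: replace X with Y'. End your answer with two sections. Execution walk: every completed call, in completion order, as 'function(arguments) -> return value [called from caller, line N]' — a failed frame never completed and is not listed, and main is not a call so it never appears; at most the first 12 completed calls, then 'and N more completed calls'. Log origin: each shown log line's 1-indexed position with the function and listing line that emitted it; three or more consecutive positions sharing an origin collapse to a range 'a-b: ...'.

Answer: the defect is in screen_input at line 5.
The tell: The log first diverges at position 4: the faulty run prints 'hit index 7' where the working version prints 'hit index 2'.
Crash: verify_load, line 11, IndexError.
Call chain: main -> verify_load([1, 1, 7, 4, 1, 4], 7) (called at line 18).
First divergence: position 4 — shown 'hit index 7', intended 'hit index 2'.
Intended log window:
  2: verify_load: 6 entries, threshold 7
  3: enter screen_input: 6 items against 7
  4: hit index 2
  5: stage result 14
Execution walk:
  screen_input([1, 1, 7, 4, 1, 4], 7) -> 7  [called from verify_load, line 9]
Origin of each log line:
  1: logged in main at line 17
  2: logged in verify_load at line 8
  3: logged in screen_input at line 2
  4: logged in verify_load at line 10
A correct fix: line 5: replace `mark` with `width`.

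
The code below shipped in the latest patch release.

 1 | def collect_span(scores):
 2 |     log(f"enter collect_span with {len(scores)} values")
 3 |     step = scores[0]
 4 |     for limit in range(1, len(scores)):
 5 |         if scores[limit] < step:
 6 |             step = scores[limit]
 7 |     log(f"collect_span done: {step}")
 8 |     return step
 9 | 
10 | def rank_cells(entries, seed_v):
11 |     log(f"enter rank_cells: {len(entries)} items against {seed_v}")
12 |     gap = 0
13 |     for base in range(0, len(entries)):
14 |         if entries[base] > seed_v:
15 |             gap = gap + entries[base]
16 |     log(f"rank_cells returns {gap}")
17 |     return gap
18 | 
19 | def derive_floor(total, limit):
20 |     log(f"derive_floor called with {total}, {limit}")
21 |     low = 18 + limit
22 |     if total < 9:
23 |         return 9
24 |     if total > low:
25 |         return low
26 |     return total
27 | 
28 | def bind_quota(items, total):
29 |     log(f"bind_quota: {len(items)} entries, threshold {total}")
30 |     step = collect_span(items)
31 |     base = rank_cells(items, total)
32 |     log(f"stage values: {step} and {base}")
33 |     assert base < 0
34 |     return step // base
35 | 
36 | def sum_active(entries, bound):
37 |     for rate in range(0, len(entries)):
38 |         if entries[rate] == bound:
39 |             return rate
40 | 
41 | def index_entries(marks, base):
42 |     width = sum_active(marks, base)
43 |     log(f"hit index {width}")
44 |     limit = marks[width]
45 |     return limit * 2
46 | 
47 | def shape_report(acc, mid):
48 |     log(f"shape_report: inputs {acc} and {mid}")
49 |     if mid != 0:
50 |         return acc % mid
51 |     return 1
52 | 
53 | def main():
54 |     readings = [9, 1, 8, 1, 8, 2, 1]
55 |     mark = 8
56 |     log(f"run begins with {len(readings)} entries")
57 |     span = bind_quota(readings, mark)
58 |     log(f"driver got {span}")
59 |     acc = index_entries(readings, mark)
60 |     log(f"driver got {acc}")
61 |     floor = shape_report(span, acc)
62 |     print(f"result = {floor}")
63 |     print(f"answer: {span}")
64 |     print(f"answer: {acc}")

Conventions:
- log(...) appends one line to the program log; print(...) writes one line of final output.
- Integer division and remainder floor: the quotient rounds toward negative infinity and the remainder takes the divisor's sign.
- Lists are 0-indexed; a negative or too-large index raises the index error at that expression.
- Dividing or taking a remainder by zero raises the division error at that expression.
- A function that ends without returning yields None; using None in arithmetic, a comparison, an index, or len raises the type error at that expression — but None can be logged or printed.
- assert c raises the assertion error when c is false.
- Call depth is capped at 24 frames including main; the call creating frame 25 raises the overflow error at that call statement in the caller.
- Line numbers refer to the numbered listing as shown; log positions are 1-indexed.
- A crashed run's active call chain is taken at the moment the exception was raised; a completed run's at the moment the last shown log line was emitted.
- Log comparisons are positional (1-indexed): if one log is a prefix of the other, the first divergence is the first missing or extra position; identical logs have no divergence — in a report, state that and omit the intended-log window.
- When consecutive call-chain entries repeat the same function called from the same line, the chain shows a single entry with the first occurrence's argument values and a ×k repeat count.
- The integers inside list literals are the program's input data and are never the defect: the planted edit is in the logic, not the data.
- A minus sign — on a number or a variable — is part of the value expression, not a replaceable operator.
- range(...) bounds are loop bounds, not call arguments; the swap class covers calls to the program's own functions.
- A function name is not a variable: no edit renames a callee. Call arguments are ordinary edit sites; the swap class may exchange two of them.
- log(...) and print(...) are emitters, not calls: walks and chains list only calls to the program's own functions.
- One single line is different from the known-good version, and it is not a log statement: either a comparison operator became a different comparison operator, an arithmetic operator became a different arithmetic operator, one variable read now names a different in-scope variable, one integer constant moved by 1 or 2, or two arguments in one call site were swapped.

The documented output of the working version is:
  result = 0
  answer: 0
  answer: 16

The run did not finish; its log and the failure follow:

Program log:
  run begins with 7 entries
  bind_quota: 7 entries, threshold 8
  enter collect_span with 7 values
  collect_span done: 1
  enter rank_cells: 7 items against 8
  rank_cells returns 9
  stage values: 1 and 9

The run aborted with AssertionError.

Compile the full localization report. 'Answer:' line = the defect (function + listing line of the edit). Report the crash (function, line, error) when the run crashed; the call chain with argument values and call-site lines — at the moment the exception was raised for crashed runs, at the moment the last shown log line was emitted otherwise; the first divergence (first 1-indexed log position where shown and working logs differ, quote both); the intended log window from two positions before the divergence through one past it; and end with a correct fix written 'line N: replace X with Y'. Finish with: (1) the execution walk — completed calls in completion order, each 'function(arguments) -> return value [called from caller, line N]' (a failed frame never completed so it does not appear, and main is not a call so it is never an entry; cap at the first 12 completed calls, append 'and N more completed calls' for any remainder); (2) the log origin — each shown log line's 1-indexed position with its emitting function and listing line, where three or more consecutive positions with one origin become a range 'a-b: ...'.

Answer: the defect is in bind_quota at line 33.
Key fact: After 7 matching log lines the faulty run goes silent, while the working version continues with 'driver got 0'.
Crash: bind_quota, line 33, AssertionError.
Call chain: main -> bind_quota([9, 1, 8, 1, 8, 2, 1], 8) (called at line 57).
First divergence: position 8 (shown log ended at 7 lines; the working version continues: 'driver got 0').
Intended log window:
  6: rank_cells returns 9
  7: stage values: 1 and 9
  8: driver got 0
  9: hit index 2
Execution walk:
  collect_span([9, 1, 8, 1, 8, 2, 1]) -> 1  [called from bind_quota, line 30]
  rank_cells([9, 1, 8, 1, 8, 2, 1], 8) -> 9  [called from bind_quota, line 31]
Log origin:
  1: logged in main at line 56
  2: logged in bind_quota at line 29
  3: logged in collect_span at line 2
  4: logged in collect_span at line 7
  5: logged in rank_cells at line 11
  6: logged in rank_cells at line 16
  7: logged in bind_quota at line 32
A correct fix: line 33: replace `<` with `>`.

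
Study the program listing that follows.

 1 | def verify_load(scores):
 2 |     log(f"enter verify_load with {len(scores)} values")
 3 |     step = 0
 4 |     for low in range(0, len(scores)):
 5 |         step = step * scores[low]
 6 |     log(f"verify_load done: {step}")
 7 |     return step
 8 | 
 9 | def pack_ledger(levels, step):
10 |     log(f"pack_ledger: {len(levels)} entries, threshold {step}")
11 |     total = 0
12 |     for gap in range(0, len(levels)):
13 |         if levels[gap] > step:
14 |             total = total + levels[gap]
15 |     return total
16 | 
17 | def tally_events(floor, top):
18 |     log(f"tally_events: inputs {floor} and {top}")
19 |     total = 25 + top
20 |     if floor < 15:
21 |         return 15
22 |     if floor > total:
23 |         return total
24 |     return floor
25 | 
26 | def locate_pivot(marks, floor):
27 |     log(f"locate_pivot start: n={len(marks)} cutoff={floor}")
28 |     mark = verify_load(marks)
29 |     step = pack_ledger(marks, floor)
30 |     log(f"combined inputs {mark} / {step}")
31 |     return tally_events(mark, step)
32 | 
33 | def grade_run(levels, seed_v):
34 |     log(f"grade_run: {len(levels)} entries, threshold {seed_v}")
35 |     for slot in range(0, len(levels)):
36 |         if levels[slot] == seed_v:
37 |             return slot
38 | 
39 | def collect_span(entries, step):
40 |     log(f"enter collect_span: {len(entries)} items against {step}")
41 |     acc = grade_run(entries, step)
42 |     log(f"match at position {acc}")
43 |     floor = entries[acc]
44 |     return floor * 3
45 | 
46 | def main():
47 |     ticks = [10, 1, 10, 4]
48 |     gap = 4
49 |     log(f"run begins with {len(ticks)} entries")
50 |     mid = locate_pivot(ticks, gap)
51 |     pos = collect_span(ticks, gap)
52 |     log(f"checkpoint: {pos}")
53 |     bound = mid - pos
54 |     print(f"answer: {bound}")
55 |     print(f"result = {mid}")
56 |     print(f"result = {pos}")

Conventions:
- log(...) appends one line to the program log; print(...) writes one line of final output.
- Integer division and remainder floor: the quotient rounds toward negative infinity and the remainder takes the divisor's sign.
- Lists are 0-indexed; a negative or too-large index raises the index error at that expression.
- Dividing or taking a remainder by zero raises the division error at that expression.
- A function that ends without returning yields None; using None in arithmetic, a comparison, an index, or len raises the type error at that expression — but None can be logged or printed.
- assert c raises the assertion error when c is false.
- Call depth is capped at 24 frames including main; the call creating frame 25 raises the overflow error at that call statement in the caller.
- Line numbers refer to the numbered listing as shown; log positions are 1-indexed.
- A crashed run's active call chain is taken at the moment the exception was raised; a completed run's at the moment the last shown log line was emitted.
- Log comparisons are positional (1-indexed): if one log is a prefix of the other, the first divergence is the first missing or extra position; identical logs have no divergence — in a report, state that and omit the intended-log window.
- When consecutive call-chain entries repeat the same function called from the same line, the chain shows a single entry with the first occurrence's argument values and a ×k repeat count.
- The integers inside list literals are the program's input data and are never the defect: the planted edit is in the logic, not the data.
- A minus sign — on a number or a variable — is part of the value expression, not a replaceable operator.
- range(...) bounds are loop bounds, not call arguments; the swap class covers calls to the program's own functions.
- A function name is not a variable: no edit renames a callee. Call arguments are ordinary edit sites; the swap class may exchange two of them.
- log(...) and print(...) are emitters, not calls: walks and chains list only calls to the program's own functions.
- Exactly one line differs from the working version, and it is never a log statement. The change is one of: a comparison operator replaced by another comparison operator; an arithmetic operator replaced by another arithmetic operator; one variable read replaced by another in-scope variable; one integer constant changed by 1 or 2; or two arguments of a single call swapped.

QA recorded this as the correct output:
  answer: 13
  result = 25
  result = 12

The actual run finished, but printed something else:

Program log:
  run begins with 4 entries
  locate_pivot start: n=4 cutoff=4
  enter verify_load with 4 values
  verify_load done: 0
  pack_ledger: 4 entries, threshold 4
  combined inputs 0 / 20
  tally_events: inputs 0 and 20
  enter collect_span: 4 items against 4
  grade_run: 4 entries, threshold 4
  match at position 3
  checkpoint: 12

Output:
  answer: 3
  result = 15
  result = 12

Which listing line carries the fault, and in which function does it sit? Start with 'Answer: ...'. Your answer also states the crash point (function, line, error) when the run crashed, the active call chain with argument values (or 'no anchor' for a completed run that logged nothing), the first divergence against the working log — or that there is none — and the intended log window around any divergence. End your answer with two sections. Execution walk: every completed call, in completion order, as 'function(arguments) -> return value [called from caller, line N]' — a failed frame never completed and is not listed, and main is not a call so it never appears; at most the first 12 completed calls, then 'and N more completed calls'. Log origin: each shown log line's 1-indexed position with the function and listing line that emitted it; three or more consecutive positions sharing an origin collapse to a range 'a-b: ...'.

Answer: the defect is in verify_load at line 5.
Key observation: At log position 4 the runs split — shown 'verify_load done: 0', but the working version logs 'verify_load done: 25'.
Call chain: main.
First divergence: position 4 — the shown line 'verify_load done: 0' should read 'verify_load done: 25'.
Intended log window:
  2: locate_pivot start: n=4 cutoff=4
  3: enter verify_load with 4 values
  4: verify_load done: 25
  5: pack_ledger: 4 entries, threshold 4
Execution walk:
  verify_load([10, 1, 10, 4]) -> 0  [called from locate_pivot, line 28]
  pack_ledger([10, 1, 10, 4], 4) -> 20  [called from locate_pivot, line 29]
  tally_events(0, 20) -> 15  [called from locate_pivot, line 31]
  locate_pivot([10, 1, 10, 4], 4) -> 15  [called from main, line 50]
  grade_run([10, 1, 10, 4], 4) -> 3  [called from collect_span, line 41]
  collect_span([10, 1, 10, 4], 4) -> 12  [called from main, line 51]
Log origin:
  1: from main, line 49
  2: from locate_pivot, line 27
  3: from verify_load, line 2
  4: from verify_load, line 6
  5: from pack_ledger, line 10
  6: from locate_pivot, line 30
  7: from tally_events, line 18
  8: from collect_span, line 40
  9: from grade_run, line 34
  10: from collect_span, line 42
  11: from main, line 52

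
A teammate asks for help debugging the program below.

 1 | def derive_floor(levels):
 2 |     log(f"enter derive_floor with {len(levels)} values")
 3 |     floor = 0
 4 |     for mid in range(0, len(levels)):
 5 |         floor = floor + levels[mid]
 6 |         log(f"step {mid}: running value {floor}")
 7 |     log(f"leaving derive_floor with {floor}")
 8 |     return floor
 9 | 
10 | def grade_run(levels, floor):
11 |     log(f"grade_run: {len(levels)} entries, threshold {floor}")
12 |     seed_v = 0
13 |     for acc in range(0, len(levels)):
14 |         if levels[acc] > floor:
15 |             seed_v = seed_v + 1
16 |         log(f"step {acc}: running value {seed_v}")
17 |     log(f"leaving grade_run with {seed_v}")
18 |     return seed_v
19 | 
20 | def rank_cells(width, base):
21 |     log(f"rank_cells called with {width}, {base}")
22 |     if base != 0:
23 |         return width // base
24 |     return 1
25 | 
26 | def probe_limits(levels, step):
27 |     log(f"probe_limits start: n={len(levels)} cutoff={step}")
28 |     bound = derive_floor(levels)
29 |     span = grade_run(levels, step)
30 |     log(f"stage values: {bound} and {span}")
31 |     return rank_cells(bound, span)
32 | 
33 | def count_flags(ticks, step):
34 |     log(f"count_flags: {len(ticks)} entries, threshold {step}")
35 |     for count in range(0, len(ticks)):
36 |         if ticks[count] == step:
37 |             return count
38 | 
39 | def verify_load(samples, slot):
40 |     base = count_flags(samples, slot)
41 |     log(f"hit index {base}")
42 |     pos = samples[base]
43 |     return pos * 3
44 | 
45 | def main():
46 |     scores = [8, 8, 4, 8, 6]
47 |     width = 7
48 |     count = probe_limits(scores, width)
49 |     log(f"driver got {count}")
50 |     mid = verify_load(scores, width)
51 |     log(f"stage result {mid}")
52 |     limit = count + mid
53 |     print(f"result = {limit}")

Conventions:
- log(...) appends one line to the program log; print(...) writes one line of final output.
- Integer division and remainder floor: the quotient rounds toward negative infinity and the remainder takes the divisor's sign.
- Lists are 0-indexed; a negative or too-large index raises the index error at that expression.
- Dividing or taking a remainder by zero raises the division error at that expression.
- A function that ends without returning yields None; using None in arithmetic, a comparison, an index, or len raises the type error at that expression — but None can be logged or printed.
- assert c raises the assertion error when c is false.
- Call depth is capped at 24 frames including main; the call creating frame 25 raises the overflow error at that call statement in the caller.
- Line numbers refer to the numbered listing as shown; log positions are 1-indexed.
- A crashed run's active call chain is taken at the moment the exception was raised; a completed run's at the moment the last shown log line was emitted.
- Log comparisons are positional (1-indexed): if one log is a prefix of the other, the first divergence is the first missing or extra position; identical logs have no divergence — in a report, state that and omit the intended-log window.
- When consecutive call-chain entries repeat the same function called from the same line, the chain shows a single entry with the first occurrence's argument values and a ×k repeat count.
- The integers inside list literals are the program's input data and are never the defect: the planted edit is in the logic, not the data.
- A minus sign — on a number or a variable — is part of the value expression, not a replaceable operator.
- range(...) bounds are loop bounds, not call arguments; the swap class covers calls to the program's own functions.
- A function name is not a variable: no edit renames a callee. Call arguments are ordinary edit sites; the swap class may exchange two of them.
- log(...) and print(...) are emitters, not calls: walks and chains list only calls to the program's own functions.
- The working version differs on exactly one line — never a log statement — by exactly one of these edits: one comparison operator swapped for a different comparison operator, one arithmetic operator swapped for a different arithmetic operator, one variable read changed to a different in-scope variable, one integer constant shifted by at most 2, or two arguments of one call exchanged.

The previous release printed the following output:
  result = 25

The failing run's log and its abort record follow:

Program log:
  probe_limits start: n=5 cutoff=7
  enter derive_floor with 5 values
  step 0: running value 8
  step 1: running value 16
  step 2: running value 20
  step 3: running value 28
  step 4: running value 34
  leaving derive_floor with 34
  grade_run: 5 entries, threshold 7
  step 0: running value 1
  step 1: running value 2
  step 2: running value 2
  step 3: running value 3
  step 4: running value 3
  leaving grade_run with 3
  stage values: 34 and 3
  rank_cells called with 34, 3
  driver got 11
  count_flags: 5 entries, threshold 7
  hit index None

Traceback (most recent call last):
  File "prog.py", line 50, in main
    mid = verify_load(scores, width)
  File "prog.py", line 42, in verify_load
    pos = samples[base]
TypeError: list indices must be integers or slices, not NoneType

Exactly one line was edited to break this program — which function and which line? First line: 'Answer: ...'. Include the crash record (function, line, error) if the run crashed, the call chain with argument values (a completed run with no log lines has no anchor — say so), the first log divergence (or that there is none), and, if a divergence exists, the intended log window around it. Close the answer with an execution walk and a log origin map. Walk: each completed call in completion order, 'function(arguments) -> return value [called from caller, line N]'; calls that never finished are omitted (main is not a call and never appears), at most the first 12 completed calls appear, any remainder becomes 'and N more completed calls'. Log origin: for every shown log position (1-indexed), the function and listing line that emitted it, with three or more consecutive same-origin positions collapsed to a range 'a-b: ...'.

Answer: the defect is in main at line 47.
Key fact: The earliest visible damage is log position 1 — 'probe_limits start: n=5 cutoff=7' rather than the intended 'probe_limits start: n=5 cutoff=8'.
Crash: verify_load, line 42, TypeError.
Call chain: main -> verify_load([8, 8, 4, 8, 6], 7) (called at line 50).
First divergence: position 1 — the shown line 'probe_limits start: n=5 cutoff=7' should read 'probe_limits start: n=5 cutoff=8'.
Intended log window:
  1: probe_limits start: n=5 cutoff=8
  2: enter derive_floor with 5 values
Execution walk:
  derive_floor([8, 8, 4, 8, 6]) -> 34  [called from probe_limits, line 28]
  grade_run([8, 8, 4, 8, 6], 7) -> 3  [called from probe_limits, line 29]
  rank_cells(34, 3) -> 11  [called from probe_limits, line 31]
  probe_limits([8, 8, 4, 8, 6], 7) -> 11  [called from main, line 48]
  count_flags([8, 8, 4, 8, 6], 7) -> None  [called from verify_load, line 40]
Log line origins:
  1 — probe_limits, line 27
  2 — derive_floor, line 2
  3-7 — derive_floor, line 6
  8 — derive_floor, line 7
  9 — grade_run, line 11
  10-14 — grade_run, line 16
  15 — grade_run, line 17
  16 — probe_limits, line 30
  17 — rank_cells, line 21
  18 — main, line 49
  19 — count_flags, line 34
  20 — verify_load, line 41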